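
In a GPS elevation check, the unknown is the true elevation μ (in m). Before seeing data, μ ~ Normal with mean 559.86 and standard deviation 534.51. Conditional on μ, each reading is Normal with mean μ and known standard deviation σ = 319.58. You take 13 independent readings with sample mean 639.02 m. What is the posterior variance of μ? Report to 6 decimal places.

For Normal data with known variance σ², a Normal(μ₀, σ₀²) prior on μ is conjugate. Posterior precision = 1/σ₀² + n/σ²; posterior mean is the precision-weighted average of μ₀ and x̄.
σ₀² = 534.51² = 285700.9401, σ² = 319.58² = 102131.3764; σ² + n·σ₀² = 102131.3764 + 13·285700.9401 = 3816243.5977.
Posterior precision = 1/σ₀² + n/σ² = 1/285700.9401 + 13/102131.3764 = (σ² + n·σ₀²)/(σ₀²σ²) = 3816243.5977/(285700.9401·102131.3764); posterior variance σₙ² = σ₀²σ²/(σ² + n·σ₀²) = 285700.9401·102131.3764/3816243.5977 = 7646.008307.

7646.008307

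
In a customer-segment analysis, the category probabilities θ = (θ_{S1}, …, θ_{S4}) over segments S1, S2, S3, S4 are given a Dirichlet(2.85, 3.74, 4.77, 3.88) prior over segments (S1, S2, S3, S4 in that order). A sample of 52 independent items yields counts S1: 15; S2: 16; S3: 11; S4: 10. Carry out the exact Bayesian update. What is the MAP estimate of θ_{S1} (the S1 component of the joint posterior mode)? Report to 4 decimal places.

The Dirichlet prior is conjugate to the Multinomial likelihood: each posterior αⱼ = prior αⱼ + observed count nⱼ.
Posterior concentration: (17.85, 19.74, 15.77, 13.88), total = 67.24.
Joint mode component: (α_{S1}−1)/(Σα−K) = 16.85/63.24 = 0.2664.

0.2664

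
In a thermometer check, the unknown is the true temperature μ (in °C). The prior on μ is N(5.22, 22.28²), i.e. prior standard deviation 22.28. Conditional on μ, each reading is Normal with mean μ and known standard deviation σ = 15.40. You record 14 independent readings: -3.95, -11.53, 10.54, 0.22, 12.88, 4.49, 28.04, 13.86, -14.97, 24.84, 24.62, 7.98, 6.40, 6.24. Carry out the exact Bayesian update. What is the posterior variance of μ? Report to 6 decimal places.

16.380986

For Normal data with known variance σ², a Normal(μ₀, σ₀²) prior on μ is conjugate. Posterior precision = 1/σ₀² + n/σ²; posterior mean is the precision-weighted average of μ₀ and x̄.
σ₀² = 22.28² = 496.3984, σ² = 15.40² = 237.16; σ² + n·σ₀² = 237.16 + 14·496.3984 = 7186.7376.
Posterior precision = 1/σ₀² + n/σ² = 1/496.3984 + 14/237.16 = (σ² + n·σ₀²)/(σ₀²σ²) = 7186.7376/(496.3984·237.16); posterior variance σₙ² = σ₀²σ²/(σ² + n·σ₀²) = 496.3984·237.16/7186.7376 = 16.380986.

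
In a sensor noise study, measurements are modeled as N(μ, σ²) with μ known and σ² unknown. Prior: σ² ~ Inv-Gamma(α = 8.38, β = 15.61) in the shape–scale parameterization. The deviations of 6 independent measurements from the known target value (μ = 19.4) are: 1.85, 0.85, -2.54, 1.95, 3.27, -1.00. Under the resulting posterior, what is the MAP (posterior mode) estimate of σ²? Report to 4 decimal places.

2.3147

With known mean μ and an Inverse-Gamma(α, β) prior on σ², the Normal likelihood is conjugate: posterior is Inv-Gamma(α + n/2, β + Σ(xᵢ−μ)²/2).
Σ(xᵢ−μ)² = (1.85)² + (0.85)² + (-2.54)² + (1.95)² + (3.27)² + (-1.00)² = 26.0920.
Posterior: Inv-Gamma(8.38 + 6/2, 15.61 + 26.0920/2) = Inv-Gamma(11.38, 28.65600).
Mode = β/(α+1) = 28.65600/12.38 = 2.3147.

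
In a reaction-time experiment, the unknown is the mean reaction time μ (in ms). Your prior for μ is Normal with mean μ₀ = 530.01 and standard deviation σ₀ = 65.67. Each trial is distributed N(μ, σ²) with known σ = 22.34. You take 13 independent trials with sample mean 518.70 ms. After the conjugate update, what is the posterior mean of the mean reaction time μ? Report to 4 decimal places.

518.7998

For Normal data with known variance σ², a Normal(μ₀, σ₀²) prior on μ is conjugate. Posterior precision = 1/σ₀² + n/σ²; posterior mean is the precision-weighted average of μ₀ and x̄.
n·x̄ = 13·518.70 = 6743.1.
σ₀² = 65.67² = 4312.5489, σ² = 22.34² = 499.0756; σ² + n·σ₀² = 499.0756 + 13·4312.5489 = 56562.2113.
Posterior mean = (μ₀/σ₀² + n·x̄/σ²)/(1/σ₀² + n/σ²) = (σ²·μ₀ + σ₀²·n·x̄)/(σ² + n·σ₀²) = (499.0756·530.01 + 4312.5489·6743.1)/56562.2113 = 29344463.546346/56562.2113 = 518.7998.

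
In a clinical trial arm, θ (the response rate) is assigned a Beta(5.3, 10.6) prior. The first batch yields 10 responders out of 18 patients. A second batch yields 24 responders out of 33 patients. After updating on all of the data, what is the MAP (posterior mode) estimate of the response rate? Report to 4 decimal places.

0.5901

The Beta prior is conjugate to a Binomial/Bernoulli likelihood; the update adds successes to α and failures to β.
After batch 1: Beta(5.3+10, 10.6+8) = Beta(15.3, 18.6).
After batch 2: Beta(15.3+24, 18.6+9) = Beta(39.3, 27.6).
Mode of Beta(a,b) for a,b>1 is (a−1)/(a+b−2) = 38.3/64.9 = 0.5901.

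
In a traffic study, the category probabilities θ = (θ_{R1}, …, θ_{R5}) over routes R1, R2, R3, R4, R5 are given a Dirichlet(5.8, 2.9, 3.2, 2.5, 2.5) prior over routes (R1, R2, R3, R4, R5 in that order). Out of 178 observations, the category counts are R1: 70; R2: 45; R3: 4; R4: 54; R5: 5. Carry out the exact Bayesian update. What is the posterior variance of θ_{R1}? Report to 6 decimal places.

The Dirichlet prior is conjugate to the Multinomial likelihood: each posterior αⱼ = prior αⱼ + observed count nⱼ.
Posterior concentration: (75.8, 47.9, 7.2, 56.5, 7.5), total = 194.9.
Var[θ_j] = α_j(Σα−α_j)/((Σα)²(Σα+1)) = 75.8·119.1/(194.9²·195.9) = 0.001213.

0.001213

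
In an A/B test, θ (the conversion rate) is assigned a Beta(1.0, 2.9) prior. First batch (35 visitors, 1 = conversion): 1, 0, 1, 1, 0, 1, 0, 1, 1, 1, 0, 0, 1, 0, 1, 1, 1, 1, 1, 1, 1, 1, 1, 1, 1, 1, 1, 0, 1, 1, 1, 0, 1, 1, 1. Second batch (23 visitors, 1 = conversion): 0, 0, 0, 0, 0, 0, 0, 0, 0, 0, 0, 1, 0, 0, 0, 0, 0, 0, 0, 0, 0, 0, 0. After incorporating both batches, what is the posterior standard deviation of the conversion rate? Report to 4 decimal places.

0.0629

The Beta prior is conjugate to a Binomial/Bernoulli likelihood; the update adds successes to α and failures to β.
After batch 1: Beta(1.0+27, 2.9+8) = Beta(28.0, 10.9).
After batch 2: Beta(28.0+1, 10.9+22) = Beta(29.0, 32.9).
Var = αβ/((α+β)²(α+β+1)) = 29.0·32.9/(61.9²·62.9) = 0.00395879; SD = √0.00395879 = 0.0629.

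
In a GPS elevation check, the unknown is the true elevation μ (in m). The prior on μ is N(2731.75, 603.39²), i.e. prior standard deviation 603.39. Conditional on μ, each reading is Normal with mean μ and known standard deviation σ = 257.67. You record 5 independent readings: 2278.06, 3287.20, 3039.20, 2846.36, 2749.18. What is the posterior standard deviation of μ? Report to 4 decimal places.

113.1879

For Normal data with known variance σ², a Normal(μ₀, σ₀²) prior on μ is conjugate. Posterior precision = 1/σ₀² + n/σ²; posterior mean is the precision-weighted average of μ₀ and x̄.
σ₀² = 603.39² = 364079.4921, σ² = 257.67² = 66393.8289; σ² + n·σ₀² = 66393.8289 + 5·364079.4921 = 1886791.2894.
Posterior precision = 1/σ₀² + n/σ² = 1/364079.4921 + 5/66393.8289 = (σ² + n·σ₀²)/(σ₀²σ²) = 1886791.2894/(364079.4921·66393.8289); posterior variance σₙ² = σ₀²σ²/(σ² + n·σ₀²) = 364079.4921·66393.8289/1886791.2894 = 12811.502597.
Posterior SD = √σₙ² = √(364079.4921·66393.8289/1886791.2894) = 113.1879.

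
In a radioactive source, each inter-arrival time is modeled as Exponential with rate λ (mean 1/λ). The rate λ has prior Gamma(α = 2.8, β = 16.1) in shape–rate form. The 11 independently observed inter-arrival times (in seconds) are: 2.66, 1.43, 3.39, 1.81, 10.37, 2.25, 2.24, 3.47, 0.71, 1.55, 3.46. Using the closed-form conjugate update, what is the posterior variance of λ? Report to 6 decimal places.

With a Gamma(shape α, rate β) prior on the exponential rate λ, the posterior after n observations with total T = Σxᵢ is Gamma(α+n, β+T).
Sum of observations T = 33.34 seconds; n = 11.
Posterior: Gamma(2.8+11, 16.1+33.34) = Gamma(13.8, 49.44).
Var = α/β² = 0.005646.

0.005646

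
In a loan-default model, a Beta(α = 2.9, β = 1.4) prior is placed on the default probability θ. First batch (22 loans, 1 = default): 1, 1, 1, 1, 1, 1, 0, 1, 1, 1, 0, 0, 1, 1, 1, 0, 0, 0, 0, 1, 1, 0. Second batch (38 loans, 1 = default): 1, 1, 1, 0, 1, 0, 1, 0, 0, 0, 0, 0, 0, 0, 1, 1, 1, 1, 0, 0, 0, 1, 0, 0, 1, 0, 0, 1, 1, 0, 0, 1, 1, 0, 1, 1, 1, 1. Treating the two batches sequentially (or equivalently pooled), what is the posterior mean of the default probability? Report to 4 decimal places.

0.5583

The Beta prior is conjugate to a Binomial/Bernoulli likelihood; the update adds successes to α and failures to β.
After batch 1: Beta(2.9+14, 1.4+8) = Beta(16.9, 9.4).
After batch 2: Beta(16.9+19, 9.4+19) = Beta(35.9, 28.4).
Posterior mean = α/(α+β) = 35.9/64.3 = 0.5583.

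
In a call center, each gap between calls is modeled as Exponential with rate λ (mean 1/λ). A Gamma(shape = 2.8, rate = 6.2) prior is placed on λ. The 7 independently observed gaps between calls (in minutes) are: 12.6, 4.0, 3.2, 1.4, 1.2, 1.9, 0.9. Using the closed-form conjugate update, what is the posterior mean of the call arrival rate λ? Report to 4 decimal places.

With a Gamma(shape α, rate β) prior on the exponential rate λ, the posterior after n observations with total T = Σxᵢ is Gamma(α+n, β+T).
Sum of observations T = 25.2 minutes; n = 7.
Posterior: Gamma(2.8+7, 6.2+25.2) = Gamma(9.8, 31.4).
Posterior mean of λ = α/β = 9.8/31.4 = 0.3121.

0.3121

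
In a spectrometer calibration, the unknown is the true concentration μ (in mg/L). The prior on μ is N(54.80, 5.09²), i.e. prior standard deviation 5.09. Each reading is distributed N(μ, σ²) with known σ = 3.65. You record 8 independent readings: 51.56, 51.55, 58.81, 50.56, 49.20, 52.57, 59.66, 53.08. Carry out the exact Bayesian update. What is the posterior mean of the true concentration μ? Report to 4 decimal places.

For Normal data with known variance σ², a Normal(μ₀, σ₀²) prior on μ is conjugate. Posterior precision = 1/σ₀² + n/σ²; posterior mean is the precision-weighted average of μ₀ and x̄.
Σxᵢ = 51.56 + 51.55 + 58.81 + 50.56 + 49.20 + 52.57 + 59.66 + 53.08 = 426.99, so n·x̄ = 426.99.
σ₀² = 5.09² = 25.9081, σ² = 3.65² = 13.3225; σ² + n·σ₀² = 13.3225 + 8·25.9081 = 220.5873.
Posterior mean = (μ₀/σ₀² + n·x̄/σ²)/(1/σ₀² + n/σ²) = (σ²·μ₀ + σ₀²·n·x̄)/(σ² + n·σ₀²) = (13.3225·54.80 + 25.9081·426.99)/220.5873 = 11792.572619/220.5873 = 53.4599.

53.4599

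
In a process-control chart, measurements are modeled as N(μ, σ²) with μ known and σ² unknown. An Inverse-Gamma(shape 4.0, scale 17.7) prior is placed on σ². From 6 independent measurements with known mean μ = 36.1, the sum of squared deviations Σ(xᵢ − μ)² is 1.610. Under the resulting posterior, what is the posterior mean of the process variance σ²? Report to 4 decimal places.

3.0842

With known mean μ and an Inverse-Gamma(α, β) prior on σ², the Normal likelihood is conjugate: posterior is Inv-Gamma(α + n/2, β + Σ(xᵢ−μ)²/2).
Posterior: Inv-Gamma(4.0 + 6/2, 17.7 + 1.610/2) = Inv-Gamma(7.00, 18.5050).
E[σ²|data] = β/(α−1) = 18.5050/6.00 = 3.0842.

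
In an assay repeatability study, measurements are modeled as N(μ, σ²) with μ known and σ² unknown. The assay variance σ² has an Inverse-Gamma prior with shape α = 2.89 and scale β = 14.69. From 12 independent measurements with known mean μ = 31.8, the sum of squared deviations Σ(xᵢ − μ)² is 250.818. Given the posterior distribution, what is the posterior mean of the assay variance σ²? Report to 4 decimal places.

With known mean μ and an Inverse-Gamma(α, β) prior on σ², the Normal likelihood is conjugate: posterior is Inv-Gamma(α + n/2, β + Σ(xᵢ−μ)²/2).
Posterior: Inv-Gamma(2.89 + 12/2, 14.69 + 250.818/2) = Inv-Gamma(8.89, 140.0990).
E[σ²|data] = β/(α−1) = 140.0990/7.89 = 17.7565.

17.7565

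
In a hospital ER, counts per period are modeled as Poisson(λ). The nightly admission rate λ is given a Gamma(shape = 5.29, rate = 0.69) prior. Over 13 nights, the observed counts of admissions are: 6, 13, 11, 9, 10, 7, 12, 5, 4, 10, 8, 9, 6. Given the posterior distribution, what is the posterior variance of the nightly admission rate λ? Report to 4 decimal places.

With a Gamma(shape α, rate β) prior, the Poisson likelihood is conjugate: the posterior is Gamma(α + ΣXᵢ, β + n).
Sum of counts S = 110 over n = 13 nights.
Posterior: Gamma(α+S, β+n) = Gamma(5.29+110, 0.69+13) = Gamma(115.29, 13.69).
Var = α/β² = 115.29/13.69² = 0.6152.

0.6152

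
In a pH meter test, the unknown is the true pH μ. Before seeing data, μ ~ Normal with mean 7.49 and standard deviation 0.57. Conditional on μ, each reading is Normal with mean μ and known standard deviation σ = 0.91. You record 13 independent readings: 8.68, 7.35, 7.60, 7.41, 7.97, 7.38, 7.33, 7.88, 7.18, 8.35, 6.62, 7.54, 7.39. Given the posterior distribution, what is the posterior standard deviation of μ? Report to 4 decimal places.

0.2308

For Normal data with known variance σ², a Normal(μ₀, σ₀²) prior on μ is conjugate. Posterior precision = 1/σ₀² + n/σ²; posterior mean is the precision-weighted average of μ₀ and x̄.
σ₀² = 0.57² = 0.3249, σ² = 0.91² = 0.8281; σ² + n·σ₀² = 0.8281 + 13·0.3249 = 5.0518.
Posterior precision = 1/σ₀² + n/σ² = 1/0.3249 + 13/0.8281 = (σ² + n·σ₀²)/(σ₀²σ²) = 5.0518/(0.3249·0.8281); posterior variance σₙ² = σ₀²σ²/(σ² + n·σ₀²) = 0.3249·0.8281/5.0518 = 0.053258.
Posterior SD = √σₙ² = √(0.3249·0.8281/5.0518) = 0.2308.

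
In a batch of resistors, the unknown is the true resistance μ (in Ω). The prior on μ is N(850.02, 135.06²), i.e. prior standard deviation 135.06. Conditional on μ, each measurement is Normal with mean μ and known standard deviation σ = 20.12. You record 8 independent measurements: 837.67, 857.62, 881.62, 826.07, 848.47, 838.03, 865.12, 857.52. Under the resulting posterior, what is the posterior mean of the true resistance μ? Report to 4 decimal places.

For Normal data with known variance σ², a Normal(μ₀, σ₀²) prior on μ is conjugate. Posterior precision = 1/σ₀² + n/σ²; posterior mean is the precision-weighted average of μ₀ and x̄.
Σxᵢ = 837.67 + 857.62 + 881.62 + 826.07 + 848.47 + 838.03 + 865.12 + 857.52 = 6812.12, so n·x̄ = 6812.12.
σ₀² = 135.06² = 18241.2036, σ² = 20.12² = 404.8144; σ² + n·σ₀² = 404.8144 + 8·18241.2036 = 146334.4432.
Posterior mean = (μ₀/σ₀² + n·x̄/σ²)/(1/σ₀² + n/σ²) = (σ²·μ₀ + σ₀²·n·x̄)/(σ² + n·σ₀²) = (404.8144·850.02 + 18241.2036·6812.12)/146334.4432 = 124605368.20392/146334.4432 = 851.5109.

851.5109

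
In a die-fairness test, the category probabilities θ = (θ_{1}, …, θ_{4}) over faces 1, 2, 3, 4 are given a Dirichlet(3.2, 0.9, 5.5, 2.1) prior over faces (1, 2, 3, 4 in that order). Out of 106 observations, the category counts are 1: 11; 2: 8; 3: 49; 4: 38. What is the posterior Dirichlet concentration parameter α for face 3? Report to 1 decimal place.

54.5

The Dirichlet prior is conjugate to the Multinomial likelihood: each posterior αⱼ = prior αⱼ + observed count nⱼ.
Posterior concentration: (14.2, 8.9, 54.5, 40.1), total = 117.7.
α_{3} = 5.5 + 49 = 54.5.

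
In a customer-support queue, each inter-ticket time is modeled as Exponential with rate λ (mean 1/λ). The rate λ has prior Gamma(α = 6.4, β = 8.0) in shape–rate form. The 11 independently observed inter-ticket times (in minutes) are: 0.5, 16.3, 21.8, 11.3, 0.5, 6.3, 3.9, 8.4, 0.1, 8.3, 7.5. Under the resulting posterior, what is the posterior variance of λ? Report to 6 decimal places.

0.002016

With a Gamma(shape α, rate β) prior on the exponential rate λ, the posterior after n observations with total T = Σxᵢ is Gamma(α+n, β+T).
Sum of observations T = 84.9 minutes; n = 11.
Posterior: Gamma(6.4+11, 8.0+84.9) = Gamma(17.4, 92.9).
Var = α/β² = 0.002016.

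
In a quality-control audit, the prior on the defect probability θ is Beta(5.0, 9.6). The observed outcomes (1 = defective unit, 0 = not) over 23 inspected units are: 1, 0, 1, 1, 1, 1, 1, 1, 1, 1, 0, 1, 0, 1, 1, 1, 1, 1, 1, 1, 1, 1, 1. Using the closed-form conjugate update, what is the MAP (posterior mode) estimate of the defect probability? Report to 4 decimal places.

0.6742

The Beta prior is conjugate to a Binomial/Bernoulli likelihood; the update adds successes to α and failures to β.
Posterior: Beta(α+k, β+n−k) = Beta(5.0+20, 9.6+3) = Beta(25.0, 12.6).
Mode of Beta(a,b) for a,b>1 is (a−1)/(a+b−2) = 24.0/35.6 = 0.6742.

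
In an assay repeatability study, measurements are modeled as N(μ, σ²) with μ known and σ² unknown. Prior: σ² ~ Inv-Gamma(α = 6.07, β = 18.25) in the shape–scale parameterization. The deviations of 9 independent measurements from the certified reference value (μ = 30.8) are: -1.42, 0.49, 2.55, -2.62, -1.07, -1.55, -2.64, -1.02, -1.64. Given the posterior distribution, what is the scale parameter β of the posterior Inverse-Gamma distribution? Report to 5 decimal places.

With known mean μ and an Inverse-Gamma(α, β) prior on σ², the Normal likelihood is conjugate: posterior is Inv-Gamma(α + n/2, β + Σ(xᵢ−μ)²/2).
Σ(xᵢ−μ)² = (-1.42)² + (0.49)² + (2.55)² + (-2.62)² + (-1.07)² + (-1.55)² + (-2.64)² + (-1.02)² + (-1.64)² = 29.8704.
Posterior: Inv-Gamma(6.07 + 9/2, 18.25 + 29.8704/2) = Inv-Gamma(10.57, 33.18520).
Posterior β = 33.18520.

33.18520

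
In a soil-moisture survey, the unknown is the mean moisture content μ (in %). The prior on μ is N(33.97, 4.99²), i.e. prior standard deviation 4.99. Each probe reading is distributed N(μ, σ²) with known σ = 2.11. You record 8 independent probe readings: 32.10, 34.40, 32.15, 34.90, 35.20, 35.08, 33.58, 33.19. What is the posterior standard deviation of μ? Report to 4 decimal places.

0.7378

For Normal data with known variance σ², a Normal(μ₀, σ₀²) prior on μ is conjugate. Posterior precision = 1/σ₀² + n/σ²; posterior mean is the precision-weighted average of μ₀ and x̄.
σ₀² = 4.99² = 24.9001, σ² = 2.11² = 4.4521; σ² + n·σ₀² = 4.4521 + 8·24.9001 = 203.6529.
Posterior precision = 1/σ₀² + n/σ² = 1/24.9001 + 8/4.4521 = (σ² + n·σ₀²)/(σ₀²σ²) = 203.6529/(24.9001·4.4521); posterior variance σₙ² = σ₀²σ²/(σ² + n·σ₀²) = 24.9001·4.4521/203.6529 = 0.544346.
Posterior SD = √σₙ² = √(24.9001·4.4521/203.6529) = 0.7378.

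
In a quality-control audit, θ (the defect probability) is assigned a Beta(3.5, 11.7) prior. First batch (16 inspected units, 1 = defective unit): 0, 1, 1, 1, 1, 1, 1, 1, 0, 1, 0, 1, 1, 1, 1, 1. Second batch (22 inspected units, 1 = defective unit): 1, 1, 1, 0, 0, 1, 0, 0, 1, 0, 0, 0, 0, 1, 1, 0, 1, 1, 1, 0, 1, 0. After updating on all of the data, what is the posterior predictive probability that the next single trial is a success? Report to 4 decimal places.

The Beta prior is conjugate to a Binomial/Bernoulli likelihood; the update adds successes to α and failures to β.
After batch 1: Beta(3.5+13, 11.7+3) = Beta(16.5, 14.7).
After batch 2: Beta(16.5+11, 14.7+11) = Beta(27.5, 25.7).
For a single future Bernoulli trial, P(success | data) = α/(α+β) = 0.5169.

0.5169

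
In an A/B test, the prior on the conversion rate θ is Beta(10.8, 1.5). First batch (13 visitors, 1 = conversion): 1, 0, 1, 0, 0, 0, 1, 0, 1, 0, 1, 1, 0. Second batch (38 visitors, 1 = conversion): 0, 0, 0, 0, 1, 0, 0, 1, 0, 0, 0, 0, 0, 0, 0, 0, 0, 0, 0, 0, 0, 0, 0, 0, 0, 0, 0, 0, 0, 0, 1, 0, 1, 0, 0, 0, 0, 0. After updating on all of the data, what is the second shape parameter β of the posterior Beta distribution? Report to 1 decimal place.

42.5

The Beta prior is conjugate to a Binomial/Bernoulli likelihood; the update adds successes to α and failures to β.
After batch 1: Beta(10.8+6, 1.5+7) = Beta(16.8, 8.5).
After batch 2: Beta(16.8+4, 8.5+34) = Beta(20.8, 42.5).
Posterior β = 42.5.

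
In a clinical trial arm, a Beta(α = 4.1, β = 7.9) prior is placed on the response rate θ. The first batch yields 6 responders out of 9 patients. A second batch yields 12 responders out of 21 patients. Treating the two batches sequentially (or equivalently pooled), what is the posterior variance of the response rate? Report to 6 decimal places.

0.005798

The Beta prior is conjugate to a Binomial/Bernoulli likelihood; the update adds successes to α and failures to β.
After batch 1: Beta(4.1+6, 7.9+3) = Beta(10.1, 10.9).
After batch 2: Beta(10.1+12, 10.9+9) = Beta(22.1, 19.9).
Var = αβ/((α+β)²(α+β+1)) = 22.1·19.9/(42.0²·43.0) = 0.005798.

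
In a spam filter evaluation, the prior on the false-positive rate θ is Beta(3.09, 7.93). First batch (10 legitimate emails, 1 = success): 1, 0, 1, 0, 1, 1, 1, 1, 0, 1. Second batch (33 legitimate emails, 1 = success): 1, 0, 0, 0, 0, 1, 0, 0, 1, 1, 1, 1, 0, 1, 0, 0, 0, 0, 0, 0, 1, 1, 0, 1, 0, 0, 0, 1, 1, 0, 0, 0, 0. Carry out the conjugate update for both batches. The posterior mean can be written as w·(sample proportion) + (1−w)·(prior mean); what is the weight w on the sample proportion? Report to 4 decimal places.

The Beta prior is conjugate to a Binomial/Bernoulli likelihood; the update adds successes to α and failures to β.
Total number of legitimate emails: n = 10 + 33 = 43.
Posterior mean = (α₀+k)/(α₀+β₀+n) = [n/(α₀+β₀+n)]·(k/n) + [(α₀+β₀)/(α₀+β₀+n)]·α₀/(α₀+β₀), so only n and the prior enter the weight.
The weight on the data is w = n/(α₀+β₀+n) = 43/(3.09+7.93+43) = 43/54.02 = 0.7960.

0.7960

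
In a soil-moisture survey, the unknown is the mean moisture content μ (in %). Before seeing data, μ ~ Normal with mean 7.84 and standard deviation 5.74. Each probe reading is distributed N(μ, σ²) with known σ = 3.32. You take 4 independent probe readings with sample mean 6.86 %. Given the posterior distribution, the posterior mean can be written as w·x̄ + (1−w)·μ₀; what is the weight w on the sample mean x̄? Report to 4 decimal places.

0.9228

For Normal data with known variance σ², a Normal(μ₀, σ₀²) prior on μ is conjugate. Posterior precision = 1/σ₀² + n/σ²; posterior mean is the precision-weighted average of μ₀ and x̄.
σ₀² = 5.74² = 32.9476, σ² = 3.32² = 11.0224. Prior precision 1/σ₀² = 1/32.9476; data precision n/σ² = 4/11.0224.
w = (n/σ²)/(1/σ₀² + n/σ²) = n·σ₀²/(σ² + n·σ₀²) = 4·32.9476/(11.0224 + 4·32.9476) = 131.7904/142.8128 = 0.9228.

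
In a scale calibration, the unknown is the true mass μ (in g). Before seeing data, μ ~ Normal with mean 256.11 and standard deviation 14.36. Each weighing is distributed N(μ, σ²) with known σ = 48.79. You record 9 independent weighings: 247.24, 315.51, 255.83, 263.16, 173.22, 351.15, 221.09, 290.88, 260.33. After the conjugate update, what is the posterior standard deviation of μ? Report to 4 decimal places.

10.7644

For Normal data with known variance σ², a Normal(μ₀, σ₀²) prior on μ is conjugate. Posterior precision = 1/σ₀² + n/σ²; posterior mean is the precision-weighted average of μ₀ and x̄.
σ₀² = 14.36² = 206.2096, σ² = 48.79² = 2380.4641; σ² + n·σ₀² = 2380.4641 + 9·206.2096 = 4236.3505.
Posterior precision = 1/σ₀² + n/σ² = 1/206.2096 + 9/2380.4641 = (σ² + n·σ₀²)/(σ₀²σ²) = 4236.3505/(206.2096·2380.4641); posterior variance σₙ² = σ₀²σ²/(σ² + n·σ₀²) = 206.2096·2380.4641/4236.3505 = 115.872034.
Posterior SD = √σₙ² = √(206.2096·2380.4641/4236.3505) = 10.7644.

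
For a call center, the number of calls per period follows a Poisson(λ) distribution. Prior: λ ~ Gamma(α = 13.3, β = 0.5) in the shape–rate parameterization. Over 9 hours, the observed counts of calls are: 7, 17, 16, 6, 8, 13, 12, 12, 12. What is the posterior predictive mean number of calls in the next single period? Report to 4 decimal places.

12.2421

With a Gamma(shape α, rate β) prior, the Poisson likelihood is conjugate: the posterior is Gamma(α + ΣXᵢ, β + n).
Sum of counts S = 103 over n = 9 hours.
Posterior: Gamma(α+S, β+n) = Gamma(13.3+103, 0.5+9) = Gamma(116.3, 9.5).
The predictive distribution for one future period is NegBinom with mean α/β = 12.2421.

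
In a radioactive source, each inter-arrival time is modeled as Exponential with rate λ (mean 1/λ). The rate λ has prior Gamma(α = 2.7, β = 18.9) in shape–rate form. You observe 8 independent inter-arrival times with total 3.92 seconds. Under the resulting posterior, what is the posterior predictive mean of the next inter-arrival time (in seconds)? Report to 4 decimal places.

With a Gamma(shape α, rate β) prior on the exponential rate λ, the posterior after n observations with total T = Σxᵢ is Gamma(α+n, β+T).
Posterior: Gamma(2.7+8, 18.9+3.92) = Gamma(10.7, 22.82).
The predictive distribution for the next observation is Lomax; its mean is β/(α−1) = 22.82/9.7 = 2.3526.

2.3526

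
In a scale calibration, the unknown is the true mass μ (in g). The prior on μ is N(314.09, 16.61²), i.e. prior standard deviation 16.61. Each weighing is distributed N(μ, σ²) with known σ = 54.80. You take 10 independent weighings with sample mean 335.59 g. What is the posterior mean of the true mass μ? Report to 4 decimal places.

For Normal data with known variance σ², a Normal(μ₀, σ₀²) prior on μ is conjugate. Posterior precision = 1/σ₀² + n/σ²; posterior mean is the precision-weighted average of μ₀ and x̄.
n·x̄ = 10·335.59 = 3355.9.
σ₀² = 16.61² = 275.8921, σ² = 54.80² = 3003.04; σ² + n·σ₀² = 3003.04 + 10·275.8921 = 5761.961.
Posterior mean = (μ₀/σ₀² + n·x̄/σ²)/(1/σ₀² + n/σ²) = (σ²·μ₀ + σ₀²·n·x̄)/(σ² + n·σ₀²) = (3003.04·314.09 + 275.8921·3355.9)/5761.961 = 1869091.13199/5761.961 = 324.3846.

324.3846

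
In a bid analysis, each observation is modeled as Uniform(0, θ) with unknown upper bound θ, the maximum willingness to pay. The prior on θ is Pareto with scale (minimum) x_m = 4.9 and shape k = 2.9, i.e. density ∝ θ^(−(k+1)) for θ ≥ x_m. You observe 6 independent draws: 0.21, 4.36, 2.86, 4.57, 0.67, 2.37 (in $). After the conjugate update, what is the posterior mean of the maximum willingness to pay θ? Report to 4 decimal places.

A Pareto(scale x_m, shape k) prior on the upper bound θ of Uniform(0, θ) is conjugate: posterior is Pareto(max(x_m, max xᵢ), k + n).
Sample maximum = 4.57; prior scale x_m = 4.9 → posterior scale = max = 4.90.
Posterior shape = 2.9 + 6 = 8.9.
E[θ|data] = k·x_m/(k−1) = 8.9·4.90/7.9 = 5.5203.

5.5203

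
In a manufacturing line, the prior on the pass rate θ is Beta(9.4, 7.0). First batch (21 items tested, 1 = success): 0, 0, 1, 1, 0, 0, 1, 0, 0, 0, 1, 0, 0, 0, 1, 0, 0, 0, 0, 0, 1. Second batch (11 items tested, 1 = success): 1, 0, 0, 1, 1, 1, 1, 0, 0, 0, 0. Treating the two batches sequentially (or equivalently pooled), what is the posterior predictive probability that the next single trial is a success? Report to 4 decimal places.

0.4215

The Beta prior is conjugate to a Binomial/Bernoulli likelihood; the update adds successes to α and failures to β.
After batch 1: Beta(9.4+6, 7.0+15) = Beta(15.4, 22.0).
After batch 2: Beta(15.4+5, 22.0+6) = Beta(20.4, 28.0).
For a single future Bernoulli trial, P(success | data) = α/(α+β) = 0.4215.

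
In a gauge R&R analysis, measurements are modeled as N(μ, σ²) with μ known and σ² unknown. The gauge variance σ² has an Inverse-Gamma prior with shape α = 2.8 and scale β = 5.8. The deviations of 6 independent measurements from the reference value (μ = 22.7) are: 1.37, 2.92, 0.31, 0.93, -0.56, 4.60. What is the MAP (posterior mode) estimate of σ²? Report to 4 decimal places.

3.2675

With known mean μ and an Inverse-Gamma(α, β) prior on σ², the Normal likelihood is conjugate: posterior is Inv-Gamma(α + n/2, β + Σ(xᵢ−μ)²/2).
Σ(xᵢ−μ)² = (1.37)² + (2.92)² + (0.31)² + (0.93)² + (-0.56)² + (4.60)² = 32.8379.
Posterior: Inv-Gamma(2.8 + 6/2, 5.8 + 32.8379/2) = Inv-Gamma(5.80, 22.21895).
Mode = β/(α+1) = 22.21895/6.80 = 3.2675.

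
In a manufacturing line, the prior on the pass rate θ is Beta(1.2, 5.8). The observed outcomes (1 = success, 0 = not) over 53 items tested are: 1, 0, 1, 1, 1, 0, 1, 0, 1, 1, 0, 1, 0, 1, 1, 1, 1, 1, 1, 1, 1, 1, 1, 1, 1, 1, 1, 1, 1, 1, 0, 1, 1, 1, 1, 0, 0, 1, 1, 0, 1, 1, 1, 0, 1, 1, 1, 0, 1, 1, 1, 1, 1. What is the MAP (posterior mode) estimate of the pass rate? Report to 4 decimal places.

The Beta prior is conjugate to a Binomial/Bernoulli likelihood; the update adds successes to α and failures to β.
Posterior: Beta(α+k, β+n−k) = Beta(1.2+42, 5.8+11) = Beta(43.2, 16.8).
Mode of Beta(a,b) for a,b>1 is (a−1)/(a+b−2) = 42.2/58.0 = 0.7276.

0.7276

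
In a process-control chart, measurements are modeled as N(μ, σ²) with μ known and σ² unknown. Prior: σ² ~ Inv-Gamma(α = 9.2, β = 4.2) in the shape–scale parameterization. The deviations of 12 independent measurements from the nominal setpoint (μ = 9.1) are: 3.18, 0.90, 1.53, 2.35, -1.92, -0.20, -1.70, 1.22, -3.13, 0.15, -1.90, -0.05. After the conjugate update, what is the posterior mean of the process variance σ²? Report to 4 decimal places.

1.7156

With known mean μ and an Inverse-Gamma(α, β) prior on σ², the Normal likelihood is conjugate: posterior is Inv-Gamma(α + n/2, β + Σ(xᵢ−μ)²/2).
Σ(xᵢ−μ)² = (3.18)² + (0.90)² + (1.53)² + (2.35)² + (-1.92)² + (-0.20)² + (-1.70)² + (1.22)² + (-3.13)² + (0.15)² + (-1.90)² + (-0.05)² = 40.3225.
Posterior: Inv-Gamma(9.2 + 12/2, 4.2 + 40.3225/2) = Inv-Gamma(15.20, 24.36125).
E[σ²|data] = β/(α−1) = 24.36125/14.20 = 1.7156.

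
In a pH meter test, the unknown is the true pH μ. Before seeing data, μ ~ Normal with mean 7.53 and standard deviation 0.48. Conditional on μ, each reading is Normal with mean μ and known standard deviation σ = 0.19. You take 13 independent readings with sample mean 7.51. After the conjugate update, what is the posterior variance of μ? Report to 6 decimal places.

For Normal data with known variance σ², a Normal(μ₀, σ₀²) prior on μ is conjugate. Posterior precision = 1/σ₀² + n/σ²; posterior mean is the precision-weighted average of μ₀ and x̄.
σ₀² = 0.48² = 0.2304, σ² = 0.19² = 0.0361; σ² + n·σ₀² = 0.0361 + 13·0.2304 = 3.0313.
Posterior precision = 1/σ₀² + n/σ² = 1/0.2304 + 13/0.0361 = (σ² + n·σ₀²)/(σ₀²σ²) = 3.0313/(0.2304·0.0361); posterior variance σₙ² = σ₀²σ²/(σ² + n·σ₀²) = 0.2304·0.0361/3.0313 = 0.002744.

0.002744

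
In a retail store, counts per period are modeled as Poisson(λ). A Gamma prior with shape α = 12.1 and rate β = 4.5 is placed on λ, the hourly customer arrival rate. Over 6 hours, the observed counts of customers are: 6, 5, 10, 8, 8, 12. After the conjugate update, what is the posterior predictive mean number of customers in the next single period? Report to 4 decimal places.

5.8190

With a Gamma(shape α, rate β) prior, the Poisson likelihood is conjugate: the posterior is Gamma(α + ΣXᵢ, β + n).
Sum of counts S = 49 over n = 6 hours.
Posterior: Gamma(α+S, β+n) = Gamma(12.1+49, 4.5+6) = Gamma(61.1, 10.5).
The predictive distribution for one future period is NegBinom with mean α/β = 5.8190.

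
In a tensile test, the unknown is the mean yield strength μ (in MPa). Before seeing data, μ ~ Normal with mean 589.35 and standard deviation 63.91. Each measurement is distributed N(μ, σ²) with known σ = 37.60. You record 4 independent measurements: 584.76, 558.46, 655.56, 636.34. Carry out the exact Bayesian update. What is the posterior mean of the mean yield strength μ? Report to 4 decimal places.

For Normal data with known variance σ², a Normal(μ₀, σ₀²) prior on μ is conjugate. Posterior precision = 1/σ₀² + n/σ²; posterior mean is the precision-weighted average of μ₀ and x̄.
Σxᵢ = 584.76 + 558.46 + 655.56 + 636.34 = 2435.12, so n·x̄ = 2435.12.
σ₀² = 63.91² = 4084.4881, σ² = 37.60² = 1413.76; σ² + n·σ₀² = 1413.76 + 4·4084.4881 = 17751.7124.
Posterior mean = (μ₀/σ₀² + n·x̄/σ²)/(1/σ₀² + n/σ²) = (σ²·μ₀ + σ₀²·n·x̄)/(σ² + n·σ₀²) = (1413.76·589.35 + 4084.4881·2435.12)/17751.7124 = 10779418.118072/17751.7124 = 607.2326.

607.2326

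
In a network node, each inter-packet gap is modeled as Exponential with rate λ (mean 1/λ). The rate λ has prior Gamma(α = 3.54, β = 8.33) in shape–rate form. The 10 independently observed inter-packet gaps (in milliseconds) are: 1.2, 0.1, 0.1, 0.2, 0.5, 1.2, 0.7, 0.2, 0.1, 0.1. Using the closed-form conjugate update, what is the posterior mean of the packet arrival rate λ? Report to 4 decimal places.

With a Gamma(shape α, rate β) prior on the exponential rate λ, the posterior after n observations with total T = Σxᵢ is Gamma(α+n, β+T).
Sum of observations T = 4.4 milliseconds; n = 10.
Posterior: Gamma(3.54+10, 8.33+4.4) = Gamma(13.54, 12.73).
Posterior mean of λ = α/β = 13.54/12.73 = 1.0636.

1.0636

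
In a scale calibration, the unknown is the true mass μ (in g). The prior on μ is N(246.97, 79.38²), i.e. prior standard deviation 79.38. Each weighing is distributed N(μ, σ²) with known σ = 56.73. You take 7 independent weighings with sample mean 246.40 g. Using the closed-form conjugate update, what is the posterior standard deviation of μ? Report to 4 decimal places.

20.7000

For Normal data with known variance σ², a Normal(μ₀, σ₀²) prior on μ is conjugate. Posterior precision = 1/σ₀² + n/σ²; posterior mean is the precision-weighted average of μ₀ and x̄.
σ₀² = 79.38² = 6301.1844, σ² = 56.73² = 3218.2929; σ² + n·σ₀² = 3218.2929 + 7·6301.1844 = 47326.5837.
Posterior precision = 1/σ₀² + n/σ² = 1/6301.1844 + 7/3218.2929 = (σ² + n·σ₀²)/(σ₀²σ²) = 47326.5837/(6301.1844·3218.2929); posterior variance σₙ² = σ₀²σ²/(σ² + n·σ₀²) = 6301.1844·3218.2929/47326.5837 = 428.491884.
Posterior SD = √σₙ² = √(6301.1844·3218.2929/47326.5837) = 20.7000.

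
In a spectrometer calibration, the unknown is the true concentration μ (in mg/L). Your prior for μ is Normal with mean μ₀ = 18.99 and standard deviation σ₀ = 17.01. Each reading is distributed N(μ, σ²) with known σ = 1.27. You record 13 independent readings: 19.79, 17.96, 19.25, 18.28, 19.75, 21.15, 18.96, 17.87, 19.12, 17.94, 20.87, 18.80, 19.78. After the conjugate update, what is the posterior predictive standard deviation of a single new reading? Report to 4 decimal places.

1.3179

For Normal data with known variance σ², a Normal(μ₀, σ₀²) prior on μ is conjugate. Posterior precision = 1/σ₀² + n/σ²; posterior mean is the precision-weighted average of μ₀ and x̄.
σ₀² = 17.01² = 289.3401, σ² = 1.27² = 1.6129; σ² + n·σ₀² = 1.6129 + 13·289.3401 = 3763.0342.
Posterior precision = 1/σ₀² + n/σ² = 1/289.3401 + 13/1.6129 = (σ² + n·σ₀²)/(σ₀²σ²) = 3763.0342/(289.3401·1.6129); posterior variance σₙ² = σ₀²σ²/(σ² + n·σ₀²) = 289.3401·1.6129/3763.0342 = 0.124016.
Predictive variance for one new observation = σₙ² + σ² = 289.3401·1.6129/3763.0342 + 1.6129 = σ²·(σ₀² + 3763.0342)/3763.0342 = 1.6129·4052.3743/3763.0342 = 1.736916; SD = √(1.6129·4052.3743/3763.0342) = 1.3179.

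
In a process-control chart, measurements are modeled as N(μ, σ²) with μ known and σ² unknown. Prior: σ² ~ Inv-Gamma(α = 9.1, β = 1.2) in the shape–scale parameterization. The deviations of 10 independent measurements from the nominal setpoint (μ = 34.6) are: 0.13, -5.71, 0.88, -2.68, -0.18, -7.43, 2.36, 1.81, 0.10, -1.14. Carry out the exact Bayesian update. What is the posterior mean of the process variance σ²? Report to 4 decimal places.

With known mean μ and an Inverse-Gamma(α, β) prior on σ², the Normal likelihood is conjugate: posterior is Inv-Gamma(α + n/2, β + Σ(xᵢ−μ)²/2).
Σ(xᵢ−μ)² = (0.13)² + (-5.71)² + (0.88)² + (-2.68)² + (-0.18)² + (-7.43)² + (2.36)² + (1.81)² + (0.10)² + (-1.14)² = 105.9704.
Posterior: Inv-Gamma(9.1 + 10/2, 1.2 + 105.9704/2) = Inv-Gamma(14.10, 54.18520).
E[σ²|data] = β/(α−1) = 54.18520/13.10 = 4.1363.

4.1363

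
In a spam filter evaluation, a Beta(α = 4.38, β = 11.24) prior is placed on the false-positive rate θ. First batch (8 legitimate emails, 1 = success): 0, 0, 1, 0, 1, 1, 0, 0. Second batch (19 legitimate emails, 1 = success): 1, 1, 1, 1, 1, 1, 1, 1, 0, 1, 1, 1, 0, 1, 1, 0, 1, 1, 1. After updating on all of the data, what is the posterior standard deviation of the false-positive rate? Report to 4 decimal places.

The Beta prior is conjugate to a Binomial/Bernoulli likelihood; the update adds successes to α and failures to β.
After batch 1: Beta(4.38+3, 11.24+5) = Beta(7.38, 16.24).
After batch 2: Beta(7.38+16, 16.24+3) = Beta(23.38, 19.24).
Var = αβ/((α+β)²(α+β+1)) = 23.38·19.24/(42.62²·43.62) = 0.00567724; SD = √0.00567724 = 0.0753.

0.0753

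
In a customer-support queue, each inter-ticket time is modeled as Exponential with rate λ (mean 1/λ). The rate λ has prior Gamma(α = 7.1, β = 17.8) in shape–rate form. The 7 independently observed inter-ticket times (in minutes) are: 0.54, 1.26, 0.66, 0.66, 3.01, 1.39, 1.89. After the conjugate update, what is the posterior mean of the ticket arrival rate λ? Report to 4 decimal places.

With a Gamma(shape α, rate β) prior on the exponential rate λ, the posterior after n observations with total T = Σxᵢ is Gamma(α+n, β+T).
Sum of observations T = 9.41 minutes; n = 7.
Posterior: Gamma(7.1+7, 17.8+9.41) = Gamma(14.1, 27.21).
Posterior mean of λ = α/β = 14.1/27.21 = 0.5182.

0.5182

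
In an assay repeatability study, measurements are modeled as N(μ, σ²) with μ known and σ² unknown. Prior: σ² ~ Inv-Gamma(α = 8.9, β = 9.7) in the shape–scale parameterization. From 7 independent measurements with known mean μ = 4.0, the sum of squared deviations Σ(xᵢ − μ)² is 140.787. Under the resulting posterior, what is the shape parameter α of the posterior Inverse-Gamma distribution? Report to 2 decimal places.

12.40

With known mean μ and an Inverse-Gamma(α, β) prior on σ², the Normal likelihood is conjugate: posterior is Inv-Gamma(α + n/2, β + Σ(xᵢ−μ)²/2).
Posterior: Inv-Gamma(8.9 + 7/2, 9.7 + 140.787/2) = Inv-Gamma(12.40, 80.0935).
Posterior α = 12.40.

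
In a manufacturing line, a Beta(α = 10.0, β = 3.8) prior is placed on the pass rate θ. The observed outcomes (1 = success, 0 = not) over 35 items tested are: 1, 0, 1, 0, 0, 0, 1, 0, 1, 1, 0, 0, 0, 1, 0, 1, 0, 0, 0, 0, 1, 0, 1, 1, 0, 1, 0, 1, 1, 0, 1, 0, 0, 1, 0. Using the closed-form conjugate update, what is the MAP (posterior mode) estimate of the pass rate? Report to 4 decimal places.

The Beta prior is conjugate to a Binomial/Bernoulli likelihood; the update adds successes to α and failures to β.
Posterior: Beta(α+k, β+n−k) = Beta(10.0+15, 3.8+20) = Beta(25.0, 23.8).
Mode of Beta(a,b) for a,b>1 is (a−1)/(a+b−2) = 24.0/46.8 = 0.5128.

0.5128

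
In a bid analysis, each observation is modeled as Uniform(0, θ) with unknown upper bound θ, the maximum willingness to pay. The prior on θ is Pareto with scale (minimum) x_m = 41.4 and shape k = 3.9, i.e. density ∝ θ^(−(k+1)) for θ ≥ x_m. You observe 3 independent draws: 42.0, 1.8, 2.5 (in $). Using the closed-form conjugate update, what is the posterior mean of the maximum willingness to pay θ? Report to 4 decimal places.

A Pareto(scale x_m, shape k) prior on the upper bound θ of Uniform(0, θ) is conjugate: posterior is Pareto(max(x_m, max xᵢ), k + n).
Sample maximum = 42.0; prior scale x_m = 41.4 → posterior scale = max = 42.0.
Posterior shape = 3.9 + 3 = 6.9.
E[θ|data] = k·x_m/(k−1) = 6.9·42.0/5.9 = 49.1186.

49.1186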